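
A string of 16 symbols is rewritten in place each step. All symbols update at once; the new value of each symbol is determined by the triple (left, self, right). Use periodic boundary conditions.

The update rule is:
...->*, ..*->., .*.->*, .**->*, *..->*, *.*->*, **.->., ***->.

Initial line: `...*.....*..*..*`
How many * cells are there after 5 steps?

**.*****.**.**.*
..**....**.**.**
*.*.***.*.**.**.
*****..****.**.*
.....*.*...**.**
count of *: 6

6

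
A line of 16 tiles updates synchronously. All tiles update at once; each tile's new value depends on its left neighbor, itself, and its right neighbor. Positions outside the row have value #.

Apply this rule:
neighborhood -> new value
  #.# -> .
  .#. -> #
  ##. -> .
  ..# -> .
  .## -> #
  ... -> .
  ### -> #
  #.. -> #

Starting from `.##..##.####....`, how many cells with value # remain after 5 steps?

7

.#.#.#..###.#...
.#.#.##.##..##..
.#.#.#..#.#.#.#.
.#.#.##.#.#.#.#.
.#.#.#..#.#.#.#.
count of #: 7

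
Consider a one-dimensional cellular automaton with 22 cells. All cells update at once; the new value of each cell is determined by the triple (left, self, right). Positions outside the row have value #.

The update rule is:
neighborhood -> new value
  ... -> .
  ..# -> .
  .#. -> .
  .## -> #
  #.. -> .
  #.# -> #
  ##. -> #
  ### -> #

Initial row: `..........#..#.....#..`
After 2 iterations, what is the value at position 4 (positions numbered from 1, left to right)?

.

......................
......................
position 4 holds .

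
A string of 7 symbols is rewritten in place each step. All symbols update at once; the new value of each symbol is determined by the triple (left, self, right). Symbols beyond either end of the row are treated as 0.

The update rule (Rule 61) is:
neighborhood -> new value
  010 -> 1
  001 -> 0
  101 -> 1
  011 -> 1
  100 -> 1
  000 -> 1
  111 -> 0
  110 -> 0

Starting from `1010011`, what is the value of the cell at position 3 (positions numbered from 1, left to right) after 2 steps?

0

1111010
1000111
position 3 holds 0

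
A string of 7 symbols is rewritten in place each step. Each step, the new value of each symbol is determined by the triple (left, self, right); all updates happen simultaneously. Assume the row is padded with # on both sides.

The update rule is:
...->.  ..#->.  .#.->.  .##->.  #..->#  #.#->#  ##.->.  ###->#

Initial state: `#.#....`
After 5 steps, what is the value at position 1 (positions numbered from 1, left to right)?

step 1: .#.#...
step 2: #.#.#..
step 3: .#.#.#.
step 4: #.#.#.#
step 5: .#.#.#.
position 1 holds .

.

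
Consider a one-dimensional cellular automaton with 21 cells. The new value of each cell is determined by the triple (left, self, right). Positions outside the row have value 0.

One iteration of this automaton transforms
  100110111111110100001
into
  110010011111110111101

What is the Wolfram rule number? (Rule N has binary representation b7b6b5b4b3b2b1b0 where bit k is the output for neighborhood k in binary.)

213

position 7: 111 → 1  (bit 7 = 1)
position 4: 110 → 1  (bit 6 = 1)
position 5: 101 → 0  (bit 5 = 0)
position 1: 100 → 1  (bit 4 = 1)
position 3: 011 → 0  (bit 3 = 0)
position 0: 010 → 1  (bit 2 = 1)
position 2: 001 → 0  (bit 1 = 0)
position 17: 000 → 1  (bit 0 = 1)
bits b7..b0 = 11010101 = 213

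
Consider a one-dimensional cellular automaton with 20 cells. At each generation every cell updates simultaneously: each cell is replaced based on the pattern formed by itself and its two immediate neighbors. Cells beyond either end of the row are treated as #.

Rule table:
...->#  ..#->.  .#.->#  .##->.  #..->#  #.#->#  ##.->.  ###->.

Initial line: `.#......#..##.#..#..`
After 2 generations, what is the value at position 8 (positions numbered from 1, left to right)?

#

generation 1: #######.##...###.##.
generation 2: .......#..##....#..#
position 8 holds #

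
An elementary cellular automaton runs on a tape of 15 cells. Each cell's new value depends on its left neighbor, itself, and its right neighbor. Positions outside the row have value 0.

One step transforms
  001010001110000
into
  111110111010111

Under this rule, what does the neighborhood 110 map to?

1

At position 10 the neighborhood is 110; the next row has 1 there.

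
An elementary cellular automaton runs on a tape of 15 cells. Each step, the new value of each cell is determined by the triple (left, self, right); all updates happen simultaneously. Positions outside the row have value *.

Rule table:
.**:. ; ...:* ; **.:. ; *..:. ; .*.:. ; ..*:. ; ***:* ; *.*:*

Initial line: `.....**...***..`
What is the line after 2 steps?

step 1: .***....*..*...
step 2: *.*..**......*.

*.*..**......*.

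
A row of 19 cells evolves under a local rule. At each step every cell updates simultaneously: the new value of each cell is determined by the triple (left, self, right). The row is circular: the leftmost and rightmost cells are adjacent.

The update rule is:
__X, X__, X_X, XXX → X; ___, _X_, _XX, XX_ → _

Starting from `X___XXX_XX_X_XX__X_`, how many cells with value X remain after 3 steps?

9

_X_X_X_X__X_X__XX_X
X_X_X_X_XX_X_XX__X_
_X_X_X_X__X_X__XX_X
count of X: 9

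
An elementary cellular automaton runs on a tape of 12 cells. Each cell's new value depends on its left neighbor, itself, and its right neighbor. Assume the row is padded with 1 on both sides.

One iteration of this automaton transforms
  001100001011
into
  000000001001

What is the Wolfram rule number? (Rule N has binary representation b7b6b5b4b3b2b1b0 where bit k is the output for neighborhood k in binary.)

position 11: 111 → 1  (bit 7 = 1)
position 3: 110 → 0  (bit 6 = 0)
position 9: 101 → 0  (bit 5 = 0)
position 0: 100 → 0  (bit 4 = 0)
position 2: 011 → 0  (bit 3 = 0)
position 8: 010 → 1  (bit 2 = 1)
position 1: 001 → 0  (bit 1 = 0)
position 5: 000 → 0  (bit 0 = 0)
bits b7..b0 = 10000100 = 132

132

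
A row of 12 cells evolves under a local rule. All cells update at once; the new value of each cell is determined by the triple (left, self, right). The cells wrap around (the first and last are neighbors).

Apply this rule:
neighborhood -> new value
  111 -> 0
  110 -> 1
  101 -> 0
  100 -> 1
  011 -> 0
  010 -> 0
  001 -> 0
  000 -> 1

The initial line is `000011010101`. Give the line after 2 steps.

step 1: 111001000000
step 2: 001100111110

001100111110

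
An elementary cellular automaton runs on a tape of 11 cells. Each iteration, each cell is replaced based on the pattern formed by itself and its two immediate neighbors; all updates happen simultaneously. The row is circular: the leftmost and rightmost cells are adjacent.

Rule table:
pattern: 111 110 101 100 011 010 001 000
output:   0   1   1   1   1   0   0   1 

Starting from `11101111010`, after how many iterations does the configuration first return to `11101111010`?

10111001101
11101101111
00111111000
10100001111
11011101000
11110110110
10011111111
11010000000
11101111110
10111000011
11101111010

11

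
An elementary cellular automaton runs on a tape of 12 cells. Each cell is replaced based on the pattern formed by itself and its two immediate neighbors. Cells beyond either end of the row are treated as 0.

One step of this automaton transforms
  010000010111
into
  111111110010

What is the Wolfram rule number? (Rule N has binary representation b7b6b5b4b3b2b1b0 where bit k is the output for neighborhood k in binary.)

151

position 10: 111 → 1  (bit 7 = 1)
position 11: 110 → 0  (bit 6 = 0)
position 8: 101 → 0  (bit 5 = 0)
position 2: 100 → 1  (bit 4 = 1)
position 9: 011 → 0  (bit 3 = 0)
position 1: 010 → 1  (bit 2 = 1)
position 0: 001 → 1  (bit 1 = 1)
position 3: 000 → 1  (bit 0 = 1)
bits b7..b0 = 10010111 = 151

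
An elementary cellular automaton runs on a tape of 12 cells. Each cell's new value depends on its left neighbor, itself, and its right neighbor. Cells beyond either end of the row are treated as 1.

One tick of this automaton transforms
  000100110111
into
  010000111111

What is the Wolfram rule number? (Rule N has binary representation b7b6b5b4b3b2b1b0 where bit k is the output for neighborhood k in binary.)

position 10: 111 → 1  (bit 7 = 1)
position 7: 110 → 1  (bit 6 = 1)
position 8: 101 → 1  (bit 5 = 1)
position 0: 100 → 0  (bit 4 = 0)
position 6: 011 → 1  (bit 3 = 1)
position 3: 010 → 0  (bit 2 = 0)
position 2: 001 → 0  (bit 1 = 0)
position 1: 000 → 1  (bit 0 = 1)
bits b7..b0 = 11101001 = 233

233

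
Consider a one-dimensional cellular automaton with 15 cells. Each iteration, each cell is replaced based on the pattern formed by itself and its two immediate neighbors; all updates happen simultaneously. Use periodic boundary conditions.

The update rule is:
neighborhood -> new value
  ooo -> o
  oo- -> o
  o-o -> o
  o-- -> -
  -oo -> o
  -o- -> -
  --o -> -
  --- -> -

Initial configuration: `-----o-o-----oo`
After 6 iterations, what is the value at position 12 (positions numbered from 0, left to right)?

-

------o------oo
-------------oo
-------------oo  (fixed point — unchanged through iteration 6)
position 12 holds -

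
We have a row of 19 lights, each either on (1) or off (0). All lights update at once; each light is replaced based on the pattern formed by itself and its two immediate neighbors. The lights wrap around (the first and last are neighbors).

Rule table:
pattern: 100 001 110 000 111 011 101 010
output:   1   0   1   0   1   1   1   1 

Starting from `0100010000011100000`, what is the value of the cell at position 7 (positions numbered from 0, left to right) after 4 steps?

1

0110011000011110000
0111011100011111000
0111111110011111100
0111111111011111110
position 7 holds 1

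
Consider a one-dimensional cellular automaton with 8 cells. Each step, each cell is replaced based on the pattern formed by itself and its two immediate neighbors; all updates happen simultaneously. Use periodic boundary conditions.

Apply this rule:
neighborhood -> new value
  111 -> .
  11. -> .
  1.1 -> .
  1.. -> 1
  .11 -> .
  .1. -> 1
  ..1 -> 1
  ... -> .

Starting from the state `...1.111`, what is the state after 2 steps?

1...1..1

1.11....
1...1..1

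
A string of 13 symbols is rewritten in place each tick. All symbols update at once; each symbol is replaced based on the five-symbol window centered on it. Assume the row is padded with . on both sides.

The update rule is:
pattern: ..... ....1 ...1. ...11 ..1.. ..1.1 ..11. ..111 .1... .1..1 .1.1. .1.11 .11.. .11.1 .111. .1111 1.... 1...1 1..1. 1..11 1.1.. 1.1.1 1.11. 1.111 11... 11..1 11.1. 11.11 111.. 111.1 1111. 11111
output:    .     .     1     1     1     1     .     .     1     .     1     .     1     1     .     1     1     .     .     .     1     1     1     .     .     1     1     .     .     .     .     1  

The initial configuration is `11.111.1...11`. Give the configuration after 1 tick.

.1....111.1.1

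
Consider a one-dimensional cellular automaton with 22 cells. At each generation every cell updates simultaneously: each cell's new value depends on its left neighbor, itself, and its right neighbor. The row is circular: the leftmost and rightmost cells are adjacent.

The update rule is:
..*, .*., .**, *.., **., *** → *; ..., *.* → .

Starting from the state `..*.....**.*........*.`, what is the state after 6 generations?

.****.****.***********

generation 1: .***...***.**......***
generation 2: .****.****.***....****
generation 3: .****.****.****..*****
generation 4: .****.****.***********
generation 5: .****.****.***********  (fixed point — unchanged through generation 6)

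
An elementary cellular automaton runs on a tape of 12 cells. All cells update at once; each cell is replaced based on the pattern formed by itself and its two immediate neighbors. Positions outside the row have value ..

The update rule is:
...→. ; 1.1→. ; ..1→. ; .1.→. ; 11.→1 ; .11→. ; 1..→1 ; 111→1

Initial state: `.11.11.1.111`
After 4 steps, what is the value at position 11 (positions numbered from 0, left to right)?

step 1: ..1..1....11
step 2: ...1..1....1
step 3: ....1..1....
step 4: .....1..1...
position 11 holds .

.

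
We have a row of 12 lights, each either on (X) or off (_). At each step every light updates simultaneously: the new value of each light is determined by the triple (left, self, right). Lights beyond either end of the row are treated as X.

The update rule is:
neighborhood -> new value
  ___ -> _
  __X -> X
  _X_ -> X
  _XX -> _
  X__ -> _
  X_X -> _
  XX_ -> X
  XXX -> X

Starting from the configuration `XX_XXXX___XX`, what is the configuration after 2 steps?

XX_X_XX_XX__

XX__XXX__X_X
XX_X_XX_XX__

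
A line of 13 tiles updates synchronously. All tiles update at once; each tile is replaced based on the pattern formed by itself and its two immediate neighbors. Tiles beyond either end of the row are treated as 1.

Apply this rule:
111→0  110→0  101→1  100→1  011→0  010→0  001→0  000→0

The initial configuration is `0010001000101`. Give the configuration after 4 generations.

generation 1: 1001000100010
generation 2: 0100100010001
generation 3: 1010010001000
generation 4: 0101001000100

0101001000100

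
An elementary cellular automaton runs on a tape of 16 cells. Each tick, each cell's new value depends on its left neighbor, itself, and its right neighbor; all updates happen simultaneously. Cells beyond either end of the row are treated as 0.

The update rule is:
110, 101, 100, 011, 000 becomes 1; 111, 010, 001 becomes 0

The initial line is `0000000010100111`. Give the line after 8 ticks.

1111111001010101
1000001100101010
0111101110010101
0100111011001010
0010101111100101
1001011000110010
0100111110111001
0010100011101100

0010100011101100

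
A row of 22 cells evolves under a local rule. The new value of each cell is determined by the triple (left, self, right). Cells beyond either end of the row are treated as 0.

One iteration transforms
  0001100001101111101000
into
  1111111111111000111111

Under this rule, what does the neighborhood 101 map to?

At position 11 the neighborhood is 101; the next row has 1 there.

1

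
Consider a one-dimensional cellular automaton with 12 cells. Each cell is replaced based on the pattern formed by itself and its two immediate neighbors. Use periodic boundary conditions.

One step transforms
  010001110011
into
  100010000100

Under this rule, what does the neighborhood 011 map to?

0

At position 5 the neighborhood is 011; the next row has 0 there.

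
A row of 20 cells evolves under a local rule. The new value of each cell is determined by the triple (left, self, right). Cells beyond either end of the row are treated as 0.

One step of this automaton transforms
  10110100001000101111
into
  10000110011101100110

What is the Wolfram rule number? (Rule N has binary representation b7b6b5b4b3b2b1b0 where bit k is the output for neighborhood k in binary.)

150

position 17: 111 → 1  (bit 7 = 1)
position 3: 110 → 0  (bit 6 = 0)
position 1: 101 → 0  (bit 5 = 0)
position 6: 100 → 1  (bit 4 = 1)
position 2: 011 → 0  (bit 3 = 0)
position 0: 010 → 1  (bit 2 = 1)
position 9: 001 → 1  (bit 1 = 1)
position 7: 000 → 0  (bit 0 = 0)
bits b7..b0 = 10010110 = 150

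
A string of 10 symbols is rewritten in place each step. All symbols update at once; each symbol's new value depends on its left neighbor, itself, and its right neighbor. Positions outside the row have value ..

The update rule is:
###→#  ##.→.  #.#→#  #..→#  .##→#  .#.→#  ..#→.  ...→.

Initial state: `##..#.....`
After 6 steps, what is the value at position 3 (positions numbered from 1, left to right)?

#

#.#.##....
#####.#...
####.###..
###.###.#.
##.###.###
#.###.###.
position 3 holds #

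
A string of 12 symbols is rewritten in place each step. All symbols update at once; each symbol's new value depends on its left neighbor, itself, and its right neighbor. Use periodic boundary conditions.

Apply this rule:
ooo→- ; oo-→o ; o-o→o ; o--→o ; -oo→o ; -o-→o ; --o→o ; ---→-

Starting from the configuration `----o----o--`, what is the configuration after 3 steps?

---ooo--ooo-
--oo-oooo-oo
oooooo--oooo

oooooo--oooo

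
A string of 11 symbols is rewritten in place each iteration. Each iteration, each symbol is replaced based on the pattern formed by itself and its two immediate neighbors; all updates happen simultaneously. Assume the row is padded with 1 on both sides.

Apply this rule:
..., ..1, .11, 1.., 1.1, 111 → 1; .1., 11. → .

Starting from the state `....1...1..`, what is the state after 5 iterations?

.111.111111

iteration 1: 1111.111.11
iteration 2: 111.111.111
iteration 3: 11.111.1111
iteration 4: 1.111.11111
iteration 5: .111.111111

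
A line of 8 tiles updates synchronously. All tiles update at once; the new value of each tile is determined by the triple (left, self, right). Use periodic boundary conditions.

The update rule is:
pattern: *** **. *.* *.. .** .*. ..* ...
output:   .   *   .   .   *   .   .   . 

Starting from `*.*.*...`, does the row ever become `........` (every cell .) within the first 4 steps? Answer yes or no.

........
all cells are . at step 1

yes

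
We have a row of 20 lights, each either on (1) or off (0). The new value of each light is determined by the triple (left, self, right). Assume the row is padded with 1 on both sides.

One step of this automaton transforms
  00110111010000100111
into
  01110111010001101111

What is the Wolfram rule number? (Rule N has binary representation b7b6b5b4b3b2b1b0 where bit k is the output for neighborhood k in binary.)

206

position 6: 111 → 1  (bit 7 = 1)
position 3: 110 → 1  (bit 6 = 1)
position 4: 101 → 0  (bit 5 = 0)
position 0: 100 → 0  (bit 4 = 0)
position 2: 011 → 1  (bit 3 = 1)
position 9: 010 → 1  (bit 2 = 1)
position 1: 001 → 1  (bit 1 = 1)
position 11: 000 → 0  (bit 0 = 0)
bits b7..b0 = 11001110 = 206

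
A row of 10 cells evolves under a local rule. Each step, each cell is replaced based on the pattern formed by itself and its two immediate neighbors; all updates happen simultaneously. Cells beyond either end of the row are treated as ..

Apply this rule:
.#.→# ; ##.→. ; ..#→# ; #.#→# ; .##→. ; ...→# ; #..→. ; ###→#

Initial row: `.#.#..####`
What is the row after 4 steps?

#.####.#..

####.#.##.
.##.###...
#..#.#..##
#.####.#..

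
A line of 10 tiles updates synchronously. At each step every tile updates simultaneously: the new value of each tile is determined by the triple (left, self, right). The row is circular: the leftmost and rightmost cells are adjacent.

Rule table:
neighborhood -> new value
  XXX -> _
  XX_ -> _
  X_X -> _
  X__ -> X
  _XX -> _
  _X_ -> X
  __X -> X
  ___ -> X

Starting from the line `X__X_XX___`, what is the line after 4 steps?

____XXX___

step 1: XXXX___XXX
step 2: ____XXX___
step 3: XXXX___XXX  (repeats step 1; period 2)
step 4: ____XXX___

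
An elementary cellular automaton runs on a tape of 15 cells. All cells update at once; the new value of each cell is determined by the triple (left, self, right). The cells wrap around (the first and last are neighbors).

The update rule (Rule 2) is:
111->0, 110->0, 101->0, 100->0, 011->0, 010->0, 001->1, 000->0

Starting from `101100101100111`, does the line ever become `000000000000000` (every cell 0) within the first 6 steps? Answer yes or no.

step 1: 000001000001000
step 2: 000010000010000
step 3: 000100000100000
step 4: 001000001000000
step 5: 010000010000000
step 6: 100000100000000
step 6 is 100000100000000, still not uniform 0

no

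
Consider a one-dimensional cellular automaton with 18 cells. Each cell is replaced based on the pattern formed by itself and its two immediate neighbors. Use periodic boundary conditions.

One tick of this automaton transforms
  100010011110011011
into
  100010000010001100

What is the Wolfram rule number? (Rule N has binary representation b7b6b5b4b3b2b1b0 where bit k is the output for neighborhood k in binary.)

position 8: 111 → 0  (bit 7 = 0)
position 0: 110 → 1  (bit 6 = 1)
position 15: 101 → 1  (bit 5 = 1)
position 1: 100 → 0  (bit 4 = 0)
position 7: 011 → 0  (bit 3 = 0)
position 4: 010 → 1  (bit 2 = 1)
position 3: 001 → 0  (bit 1 = 0)
position 2: 000 → 0  (bit 0 = 0)
bits b7..b0 = 01100100 = 100

100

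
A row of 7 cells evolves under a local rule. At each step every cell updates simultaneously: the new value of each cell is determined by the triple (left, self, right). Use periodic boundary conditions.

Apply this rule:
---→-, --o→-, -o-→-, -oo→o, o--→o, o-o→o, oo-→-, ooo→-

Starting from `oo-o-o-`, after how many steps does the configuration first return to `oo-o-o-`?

7

o-o-o-o
-o-o-oo
o-o-oo-
-o-oo-o
o-oo-o-
-oo-o-o
oo-o-o-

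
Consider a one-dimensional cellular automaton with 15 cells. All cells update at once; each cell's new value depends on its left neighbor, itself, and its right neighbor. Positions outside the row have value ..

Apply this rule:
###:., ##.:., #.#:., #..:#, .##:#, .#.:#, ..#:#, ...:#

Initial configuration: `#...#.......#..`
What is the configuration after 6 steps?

###############
#..............
###############  (repeats step 1; period 2)
step 6: #..............

#..............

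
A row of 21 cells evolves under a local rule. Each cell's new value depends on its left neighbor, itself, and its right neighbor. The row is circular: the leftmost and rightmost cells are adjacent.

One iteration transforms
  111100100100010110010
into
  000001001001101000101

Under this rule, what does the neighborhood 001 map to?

1

At position 5 the neighborhood is 001; the next row has 1 there.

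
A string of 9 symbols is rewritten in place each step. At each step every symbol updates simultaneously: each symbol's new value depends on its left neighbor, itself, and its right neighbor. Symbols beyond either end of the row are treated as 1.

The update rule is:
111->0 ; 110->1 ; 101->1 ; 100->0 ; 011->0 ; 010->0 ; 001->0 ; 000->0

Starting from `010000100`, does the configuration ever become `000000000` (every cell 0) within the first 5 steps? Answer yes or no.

no

100000000
100000000  (fixed point — unchanged through step 5)
step 5 is 100000000, still not uniform 0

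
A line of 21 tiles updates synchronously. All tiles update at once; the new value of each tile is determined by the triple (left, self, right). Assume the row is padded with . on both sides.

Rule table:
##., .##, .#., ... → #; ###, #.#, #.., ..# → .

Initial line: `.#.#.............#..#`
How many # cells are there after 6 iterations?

10

.#.#.###########.#..#
.#.#.#.........#.#..#
.#.#.#.#######.#.#..#
.#.#.#.#.....#.#.#..#
.#.#.#.#.###.#.#.#..#
.#.#.#.#.#.#.#.#.#..#
count of #: 10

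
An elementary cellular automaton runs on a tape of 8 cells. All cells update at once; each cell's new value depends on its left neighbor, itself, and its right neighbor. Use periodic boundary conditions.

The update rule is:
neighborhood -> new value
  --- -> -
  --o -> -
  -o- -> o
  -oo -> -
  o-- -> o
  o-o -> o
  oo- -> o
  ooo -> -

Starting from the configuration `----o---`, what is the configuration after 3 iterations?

------oo

iteration 1: ----oo--
iteration 2: -----oo-
iteration 3: ------oo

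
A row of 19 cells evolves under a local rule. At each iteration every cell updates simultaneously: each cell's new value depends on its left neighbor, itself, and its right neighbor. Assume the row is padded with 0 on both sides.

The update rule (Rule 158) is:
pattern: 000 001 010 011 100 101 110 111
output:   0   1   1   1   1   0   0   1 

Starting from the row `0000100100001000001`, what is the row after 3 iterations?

0111111001110010101

0001111110011100011
0011111101111010110
0111111001110010101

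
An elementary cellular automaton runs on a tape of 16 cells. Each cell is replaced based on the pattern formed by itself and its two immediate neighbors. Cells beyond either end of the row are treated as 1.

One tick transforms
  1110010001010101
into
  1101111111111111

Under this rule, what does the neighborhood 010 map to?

At position 5 the neighborhood is 010; the next row has 1 there.

1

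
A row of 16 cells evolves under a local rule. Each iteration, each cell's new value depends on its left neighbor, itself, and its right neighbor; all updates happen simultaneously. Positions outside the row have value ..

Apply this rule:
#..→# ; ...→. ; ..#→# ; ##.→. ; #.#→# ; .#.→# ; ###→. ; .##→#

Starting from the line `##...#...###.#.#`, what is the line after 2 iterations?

#####..##.###...

iteration 1: #.#.###.##..####
iteration 2: #####..##.###...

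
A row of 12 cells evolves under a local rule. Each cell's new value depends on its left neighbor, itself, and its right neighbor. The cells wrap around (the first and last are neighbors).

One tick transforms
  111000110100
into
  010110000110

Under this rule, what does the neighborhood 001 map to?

0

At position 5 the neighborhood is 001; the next row has 0 there.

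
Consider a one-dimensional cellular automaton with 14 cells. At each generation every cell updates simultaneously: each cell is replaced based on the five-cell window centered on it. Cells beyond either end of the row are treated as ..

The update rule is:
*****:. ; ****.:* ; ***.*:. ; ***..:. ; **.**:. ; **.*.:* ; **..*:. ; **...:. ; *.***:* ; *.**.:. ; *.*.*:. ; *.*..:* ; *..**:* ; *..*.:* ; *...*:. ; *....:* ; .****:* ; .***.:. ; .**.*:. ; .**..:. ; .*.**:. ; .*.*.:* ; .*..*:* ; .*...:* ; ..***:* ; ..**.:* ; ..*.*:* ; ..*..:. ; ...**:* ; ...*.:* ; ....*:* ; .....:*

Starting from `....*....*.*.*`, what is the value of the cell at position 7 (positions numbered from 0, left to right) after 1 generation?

****.******.**
position 7 holds *

*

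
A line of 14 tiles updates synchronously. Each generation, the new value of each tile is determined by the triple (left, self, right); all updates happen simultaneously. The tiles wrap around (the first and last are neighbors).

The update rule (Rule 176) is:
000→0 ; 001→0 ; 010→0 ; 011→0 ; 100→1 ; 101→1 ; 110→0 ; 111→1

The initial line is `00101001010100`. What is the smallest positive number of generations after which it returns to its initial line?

generation 1: 00010100101010
generation 2: 00001010010101
generation 3: 10000101001010
generation 4: 01000010100101
generation 5: 10100001010010
generation 6: 01010000101001
generation 7: 10101000010100
generation 8: 01010100001010
generation 9: 00101010000101
generation 10: 10010101000010
generation 11: 01001010100001
generation 12: 10100101010000
generation 13: 01010010101000
generation 14: 00101001010100

14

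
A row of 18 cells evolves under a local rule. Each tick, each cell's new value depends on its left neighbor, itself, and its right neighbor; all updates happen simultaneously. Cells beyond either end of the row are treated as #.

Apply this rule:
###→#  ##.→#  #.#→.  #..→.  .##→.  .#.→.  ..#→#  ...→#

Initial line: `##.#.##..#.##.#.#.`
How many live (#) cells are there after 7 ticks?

13

##....#.#...#.....
##.###....##..####
##..##.###.#.#.###
##.#.#..##......##
##.....#.#.#####.#
##.####.....####..
##..###.####.###.#
count of #: 13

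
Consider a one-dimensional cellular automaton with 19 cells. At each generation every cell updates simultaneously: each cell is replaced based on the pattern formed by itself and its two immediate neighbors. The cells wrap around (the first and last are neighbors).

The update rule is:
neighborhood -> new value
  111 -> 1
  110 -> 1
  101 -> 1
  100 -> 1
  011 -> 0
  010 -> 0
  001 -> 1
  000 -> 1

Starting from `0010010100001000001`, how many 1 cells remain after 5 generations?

14

1101101011110111110
0110110101111011111
1011011010111101111
1101101101011110111
1110110110101111011
count of 1: 14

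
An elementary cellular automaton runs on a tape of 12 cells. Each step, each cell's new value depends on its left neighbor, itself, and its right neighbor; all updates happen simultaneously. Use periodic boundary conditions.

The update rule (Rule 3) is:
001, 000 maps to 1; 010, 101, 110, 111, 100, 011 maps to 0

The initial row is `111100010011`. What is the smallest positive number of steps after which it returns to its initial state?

24

000001100100
111110001001
000000110010
111111000100
000000011001
011111100010
100000001100
001111110001
010000000110
100111111000
001000000011
010011111100
100100000001
001001111110
110010000000
000100111111
011001000000
100010011111
001100100000
110001001111
000110010000
111000100111
000011001000
111100010011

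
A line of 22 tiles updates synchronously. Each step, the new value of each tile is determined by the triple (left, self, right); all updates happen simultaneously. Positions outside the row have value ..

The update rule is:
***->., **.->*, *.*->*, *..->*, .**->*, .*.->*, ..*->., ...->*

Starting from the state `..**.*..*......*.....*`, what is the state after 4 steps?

***.*****..*****.*****

*.*****.******.*****.*
***...***....***...***
*.***.*.****.*.***.*.*
***.*****..*****.*****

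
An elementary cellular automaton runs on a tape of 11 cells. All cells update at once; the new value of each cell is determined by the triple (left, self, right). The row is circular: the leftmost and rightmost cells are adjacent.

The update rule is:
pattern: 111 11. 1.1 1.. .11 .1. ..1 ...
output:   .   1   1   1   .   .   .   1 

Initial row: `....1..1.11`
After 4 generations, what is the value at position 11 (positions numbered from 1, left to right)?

111..1..1.1
..11..1..1.
1..11..1..1
11..11..1..
position 11 holds .

.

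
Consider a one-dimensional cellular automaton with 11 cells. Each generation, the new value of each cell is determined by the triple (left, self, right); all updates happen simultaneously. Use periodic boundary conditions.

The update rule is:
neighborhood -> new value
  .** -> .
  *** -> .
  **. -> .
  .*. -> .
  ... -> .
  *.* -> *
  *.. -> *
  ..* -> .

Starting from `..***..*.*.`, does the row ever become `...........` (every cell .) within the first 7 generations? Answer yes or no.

no

.....*..*.*
*.....*..*.
.*.....*..*
*.*.....*..
.*.*.....*.
..*.*.....*
*..*.*.....
generation 7 is *..*.*....., still not uniform .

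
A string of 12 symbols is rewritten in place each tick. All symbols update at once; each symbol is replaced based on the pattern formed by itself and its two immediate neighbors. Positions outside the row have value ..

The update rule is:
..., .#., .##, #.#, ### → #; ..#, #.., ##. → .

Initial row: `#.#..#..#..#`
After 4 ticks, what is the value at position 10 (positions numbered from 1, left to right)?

.

###..#..#..#
##...#..#..#
#..#.#..#..#
#..###..#..#
position 10 holds .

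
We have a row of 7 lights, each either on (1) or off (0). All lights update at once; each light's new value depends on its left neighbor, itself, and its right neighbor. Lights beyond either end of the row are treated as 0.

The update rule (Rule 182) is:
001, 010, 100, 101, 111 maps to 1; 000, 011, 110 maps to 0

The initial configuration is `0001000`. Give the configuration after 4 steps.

0011100
0101010
1111111
0111110

0111110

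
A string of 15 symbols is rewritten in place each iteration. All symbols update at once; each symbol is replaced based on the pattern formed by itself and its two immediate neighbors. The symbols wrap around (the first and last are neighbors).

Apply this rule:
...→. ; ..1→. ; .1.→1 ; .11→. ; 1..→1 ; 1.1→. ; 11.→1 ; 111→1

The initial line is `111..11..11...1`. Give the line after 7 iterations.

iteration 1: 1111..11..11...
iteration 2: .1111..11..11..
iteration 3: ..1111..11..11.
iteration 4: ...1111..11..11
iteration 5: 1...1111..11..1
iteration 6: 11...1111..11..
iteration 7: .11...1111..11.

.11...1111..11.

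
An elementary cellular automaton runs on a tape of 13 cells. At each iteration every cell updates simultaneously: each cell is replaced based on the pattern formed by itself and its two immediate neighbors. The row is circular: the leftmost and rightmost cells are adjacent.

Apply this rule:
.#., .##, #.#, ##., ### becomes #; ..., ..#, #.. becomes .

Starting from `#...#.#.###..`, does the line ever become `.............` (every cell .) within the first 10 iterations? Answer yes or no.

no

iteration 1: #...#######..
iteration 2: #...#######..  (fixed point — unchanged through iteration 10)
iteration 10 is #...#######.., still not uniform .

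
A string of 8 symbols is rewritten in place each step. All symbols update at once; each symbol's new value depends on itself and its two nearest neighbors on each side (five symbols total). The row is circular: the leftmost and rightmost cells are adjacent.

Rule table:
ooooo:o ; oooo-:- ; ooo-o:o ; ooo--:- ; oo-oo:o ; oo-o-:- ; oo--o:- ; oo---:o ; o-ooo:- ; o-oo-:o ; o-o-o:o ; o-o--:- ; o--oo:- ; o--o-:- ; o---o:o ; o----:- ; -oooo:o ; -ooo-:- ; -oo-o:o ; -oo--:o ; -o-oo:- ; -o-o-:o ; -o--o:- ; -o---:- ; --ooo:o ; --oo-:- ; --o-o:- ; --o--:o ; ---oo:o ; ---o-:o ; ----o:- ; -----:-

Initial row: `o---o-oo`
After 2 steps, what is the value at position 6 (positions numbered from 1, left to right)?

-ooo----
oo--o---
position 6 holds -

-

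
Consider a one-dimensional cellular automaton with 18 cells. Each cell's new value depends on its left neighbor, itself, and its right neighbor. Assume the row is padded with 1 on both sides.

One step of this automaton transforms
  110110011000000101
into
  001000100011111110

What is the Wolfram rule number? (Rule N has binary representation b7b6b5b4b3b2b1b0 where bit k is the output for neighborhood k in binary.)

39

position 0: 111 → 0  (bit 7 = 0)
position 1: 110 → 0  (bit 6 = 0)
position 2: 101 → 1  (bit 5 = 1)
position 5: 100 → 0  (bit 4 = 0)
position 3: 011 → 0  (bit 3 = 0)
position 15: 010 → 1  (bit 2 = 1)
position 6: 001 → 1  (bit 1 = 1)
position 10: 000 → 1  (bit 0 = 1)
bits b7..b0 = 00100111 = 39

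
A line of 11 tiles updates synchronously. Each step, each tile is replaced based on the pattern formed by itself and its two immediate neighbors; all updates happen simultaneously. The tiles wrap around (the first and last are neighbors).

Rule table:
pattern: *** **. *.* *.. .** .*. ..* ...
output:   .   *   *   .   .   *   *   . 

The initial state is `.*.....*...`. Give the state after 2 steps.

step 1: **....**...
step 2: .*...*.*..*

.*...*.*..*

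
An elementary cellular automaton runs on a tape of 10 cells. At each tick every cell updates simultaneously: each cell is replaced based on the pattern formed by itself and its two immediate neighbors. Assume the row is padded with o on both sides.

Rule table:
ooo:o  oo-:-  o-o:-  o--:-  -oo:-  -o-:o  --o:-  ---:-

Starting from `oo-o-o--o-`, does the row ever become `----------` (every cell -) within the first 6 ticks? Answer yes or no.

no

tick 1: o--o-o--o-
tick 2: ---o-o--o-
tick 3: ---o-o--o-  (fixed point — unchanged through tick 6)
tick 6 is ---o-o--o-, still not uniform -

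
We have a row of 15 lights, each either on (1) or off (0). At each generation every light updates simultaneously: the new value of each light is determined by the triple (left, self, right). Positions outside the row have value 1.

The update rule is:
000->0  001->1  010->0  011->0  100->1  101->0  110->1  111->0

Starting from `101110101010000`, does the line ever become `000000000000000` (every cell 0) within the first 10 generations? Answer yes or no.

100010000001001
110101000010110
010000100100010
001001011010100
110110001000011
010011010100100
001101000011011
110100100101000
010011011000101
001101001101000
generation 10 is 001101001101000, still not uniform 0

no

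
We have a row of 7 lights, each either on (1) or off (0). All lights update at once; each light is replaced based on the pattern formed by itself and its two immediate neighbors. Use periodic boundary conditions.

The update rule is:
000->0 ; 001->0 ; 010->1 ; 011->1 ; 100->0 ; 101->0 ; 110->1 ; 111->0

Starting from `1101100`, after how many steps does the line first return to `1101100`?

1

1101100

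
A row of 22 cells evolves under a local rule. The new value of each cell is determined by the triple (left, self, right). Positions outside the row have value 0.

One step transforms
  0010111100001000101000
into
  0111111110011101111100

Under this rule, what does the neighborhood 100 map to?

At position 8 the neighborhood is 100; the next row has 1 there.

1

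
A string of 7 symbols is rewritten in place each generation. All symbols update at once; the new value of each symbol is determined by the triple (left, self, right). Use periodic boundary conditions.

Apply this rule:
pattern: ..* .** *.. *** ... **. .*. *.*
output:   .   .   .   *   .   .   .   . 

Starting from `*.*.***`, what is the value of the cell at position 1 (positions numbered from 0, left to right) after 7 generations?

.

generation 1: .....**
generation 2: .......
generation 3: .......  (fixed point — unchanged through generation 7)
position 1 holds .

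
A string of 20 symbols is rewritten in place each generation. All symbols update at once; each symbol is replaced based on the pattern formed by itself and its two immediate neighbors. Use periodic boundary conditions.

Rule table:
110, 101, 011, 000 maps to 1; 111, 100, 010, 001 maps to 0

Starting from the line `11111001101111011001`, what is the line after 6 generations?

11110101011111101010

generation 1: 00001001111001111001
generation 2: 01100001001001001000
generation 3: 01101100000000000011
generation 4: 11111101111111111011
generation 5: 00000111000000001110
generation 6: 11110101011111101010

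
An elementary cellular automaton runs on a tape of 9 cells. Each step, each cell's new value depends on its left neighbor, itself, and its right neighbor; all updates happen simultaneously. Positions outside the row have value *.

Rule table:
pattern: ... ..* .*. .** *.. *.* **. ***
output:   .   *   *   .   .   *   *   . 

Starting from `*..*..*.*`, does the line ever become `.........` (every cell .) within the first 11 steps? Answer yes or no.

step 1: *.**.***.
step 2: **.**..**
step 3: .**.*.*..
step 4: *.*****.*
step 5: **....**.
step 6: .*...*.**
step 7: **..***..
step 8: .*.*..*.*
step 9: ****.***.
step 10: ...**..**
step 11: ..*.*.*..
step 11 is ..*.*.*.., still not uniform .

no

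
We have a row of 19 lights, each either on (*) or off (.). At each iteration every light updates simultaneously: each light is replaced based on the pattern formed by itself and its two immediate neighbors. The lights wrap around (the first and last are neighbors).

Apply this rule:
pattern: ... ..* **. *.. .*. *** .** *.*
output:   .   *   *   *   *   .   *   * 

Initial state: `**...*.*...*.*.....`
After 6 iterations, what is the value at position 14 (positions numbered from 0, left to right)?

*

***.*****.*****...*
..***...***...**.**
***.**.**.**.******
..************.....
.**..........**....
****........****...
position 14 holds *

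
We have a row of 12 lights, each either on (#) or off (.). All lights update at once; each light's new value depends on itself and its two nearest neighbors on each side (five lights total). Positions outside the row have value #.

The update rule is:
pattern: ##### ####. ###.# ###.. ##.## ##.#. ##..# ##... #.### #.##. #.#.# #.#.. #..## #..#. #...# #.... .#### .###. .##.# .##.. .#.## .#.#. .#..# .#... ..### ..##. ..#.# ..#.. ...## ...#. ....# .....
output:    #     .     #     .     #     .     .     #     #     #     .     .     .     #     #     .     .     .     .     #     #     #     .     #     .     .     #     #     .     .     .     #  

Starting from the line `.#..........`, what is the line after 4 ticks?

......#..##.

..#.######..
.####.##....
##..#####...
......#..##.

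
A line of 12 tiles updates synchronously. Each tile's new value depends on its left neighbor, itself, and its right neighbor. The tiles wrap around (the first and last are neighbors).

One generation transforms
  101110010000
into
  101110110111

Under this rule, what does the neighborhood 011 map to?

At position 2 the neighborhood is 011; the next row has 1 there.

1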